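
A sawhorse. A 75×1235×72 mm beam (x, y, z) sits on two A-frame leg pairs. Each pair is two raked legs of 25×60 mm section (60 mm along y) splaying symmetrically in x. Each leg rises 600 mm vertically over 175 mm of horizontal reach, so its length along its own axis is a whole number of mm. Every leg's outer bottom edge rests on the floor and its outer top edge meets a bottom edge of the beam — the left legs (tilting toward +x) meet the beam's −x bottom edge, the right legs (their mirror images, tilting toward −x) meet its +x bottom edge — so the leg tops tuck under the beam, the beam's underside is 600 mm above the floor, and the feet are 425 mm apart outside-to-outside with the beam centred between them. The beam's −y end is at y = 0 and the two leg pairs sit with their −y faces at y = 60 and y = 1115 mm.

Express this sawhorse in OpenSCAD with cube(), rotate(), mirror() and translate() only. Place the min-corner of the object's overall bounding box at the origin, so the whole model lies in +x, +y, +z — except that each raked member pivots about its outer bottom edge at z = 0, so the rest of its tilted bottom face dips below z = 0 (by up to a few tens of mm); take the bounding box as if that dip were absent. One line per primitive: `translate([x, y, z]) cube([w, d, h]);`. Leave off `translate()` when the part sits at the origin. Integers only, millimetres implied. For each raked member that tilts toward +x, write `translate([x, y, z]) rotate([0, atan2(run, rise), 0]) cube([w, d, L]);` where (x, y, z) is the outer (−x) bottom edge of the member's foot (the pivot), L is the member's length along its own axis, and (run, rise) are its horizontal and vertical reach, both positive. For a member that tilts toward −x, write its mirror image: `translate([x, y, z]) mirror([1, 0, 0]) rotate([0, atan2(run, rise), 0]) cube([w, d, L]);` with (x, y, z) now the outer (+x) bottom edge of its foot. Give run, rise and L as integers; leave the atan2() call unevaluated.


translate([175, 0, 600]) cube([75, 1235, 72]);
translate([0, 60, 0]) rotate([0, atan2(175, 600), 0]) cube([25, 60, 625]);
translate([425, 60, 0]) mirror([1, 0, 0]) rotate([0, atan2(175, 600), 0]) cube([25, 60, 625]);
translate([0, 1115, 0]) rotate([0, atan2(175, 600), 0]) cube([25, 60, 625]);
translate([425, 1115, 0]) mirror([1, 0, 0]) rotate([0, atan2(175, 600), 0]) cube([25, 60, 625]);


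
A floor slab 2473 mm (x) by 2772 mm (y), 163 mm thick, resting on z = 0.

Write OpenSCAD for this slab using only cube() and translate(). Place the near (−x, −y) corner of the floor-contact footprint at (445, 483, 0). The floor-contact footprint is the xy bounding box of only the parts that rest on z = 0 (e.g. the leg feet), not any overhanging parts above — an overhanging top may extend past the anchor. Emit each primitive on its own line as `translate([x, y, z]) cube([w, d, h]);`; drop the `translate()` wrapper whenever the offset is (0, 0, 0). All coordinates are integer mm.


translate([445, 483, 0]) cube([2473, 2772, 163]);


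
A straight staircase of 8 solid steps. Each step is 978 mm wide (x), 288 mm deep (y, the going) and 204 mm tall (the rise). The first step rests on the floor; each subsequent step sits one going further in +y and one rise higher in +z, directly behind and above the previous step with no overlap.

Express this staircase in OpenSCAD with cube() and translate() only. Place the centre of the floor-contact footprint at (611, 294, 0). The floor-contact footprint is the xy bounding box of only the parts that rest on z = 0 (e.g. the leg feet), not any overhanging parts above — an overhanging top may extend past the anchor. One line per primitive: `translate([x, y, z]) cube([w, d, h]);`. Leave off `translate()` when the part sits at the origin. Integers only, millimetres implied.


translate([122, 150, 0]) cube([978, 288, 204]);
translate([122, 438, 204]) cube([978, 288, 204]);
translate([122, 726, 408]) cube([978, 288, 204]);
translate([122, 1014, 612]) cube([978, 288, 204]);
translate([122, 1302, 816]) cube([978, 288, 204]);
translate([122, 1590, 1020]) cube([978, 288, 204]);
translate([122, 1878, 1224]) cube([978, 288, 204]);
translate([122, 2166, 1428]) cube([978, 288, 204]);


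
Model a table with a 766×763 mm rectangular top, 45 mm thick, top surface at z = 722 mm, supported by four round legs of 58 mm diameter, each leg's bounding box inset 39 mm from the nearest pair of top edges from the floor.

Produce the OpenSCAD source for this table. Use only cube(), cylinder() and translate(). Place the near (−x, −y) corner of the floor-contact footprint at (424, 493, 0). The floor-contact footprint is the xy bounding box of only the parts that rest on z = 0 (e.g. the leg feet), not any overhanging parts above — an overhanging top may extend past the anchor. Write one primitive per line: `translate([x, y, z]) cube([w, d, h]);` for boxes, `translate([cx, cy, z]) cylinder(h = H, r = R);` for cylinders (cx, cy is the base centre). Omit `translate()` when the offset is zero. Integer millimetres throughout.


translate([385, 454, 677]) cube([766, 763, 45]);
translate([453, 522, 0]) cylinder(h = 677, r = 29);
translate([1083, 522, 0]) cylinder(h = 677, r = 29);
translate([453, 1149, 0]) cylinder(h = 677, r = 29);
translate([1083, 1149, 0]) cylinder(h = 677, r = 29);


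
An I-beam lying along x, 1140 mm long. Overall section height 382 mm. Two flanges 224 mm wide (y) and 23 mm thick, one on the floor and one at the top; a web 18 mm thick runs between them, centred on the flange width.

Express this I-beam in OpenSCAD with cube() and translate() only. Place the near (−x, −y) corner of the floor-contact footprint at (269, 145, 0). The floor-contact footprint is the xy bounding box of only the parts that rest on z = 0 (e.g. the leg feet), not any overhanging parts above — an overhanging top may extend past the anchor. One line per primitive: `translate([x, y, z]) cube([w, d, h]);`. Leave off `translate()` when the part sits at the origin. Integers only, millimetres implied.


translate([269, 145, 0]) cube([1140, 224, 23]);
translate([269, 248, 23]) cube([1140, 18, 336]);
translate([269, 145, 359]) cube([1140, 224, 23]);


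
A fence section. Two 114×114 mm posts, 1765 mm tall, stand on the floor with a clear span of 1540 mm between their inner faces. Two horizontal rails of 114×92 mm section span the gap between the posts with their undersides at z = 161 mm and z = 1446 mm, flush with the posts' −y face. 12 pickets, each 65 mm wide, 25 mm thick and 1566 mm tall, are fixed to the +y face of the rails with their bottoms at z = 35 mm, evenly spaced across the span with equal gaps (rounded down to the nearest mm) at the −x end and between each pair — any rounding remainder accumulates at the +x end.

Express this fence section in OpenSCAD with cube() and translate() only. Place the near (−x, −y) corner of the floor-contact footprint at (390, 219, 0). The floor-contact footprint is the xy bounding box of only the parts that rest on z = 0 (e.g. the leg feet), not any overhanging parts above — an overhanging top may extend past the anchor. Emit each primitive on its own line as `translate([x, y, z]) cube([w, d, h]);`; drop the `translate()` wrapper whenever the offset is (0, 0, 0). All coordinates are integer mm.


translate([390, 219, 0]) cube([114, 114, 1765]);
translate([2044, 219, 0]) cube([114, 114, 1765]);
translate([504, 219, 161]) cube([1540, 114, 92]);
translate([504, 219, 1446]) cube([1540, 114, 92]);
translate([562, 333, 35]) cube([65, 25, 1566]);
translate([685, 333, 35]) cube([65, 25, 1566]);
translate([808, 333, 35]) cube([65, 25, 1566]);
translate([931, 333, 35]) cube([65, 25, 1566]);
translate([1054, 333, 35]) cube([65, 25, 1566]);
translate([1177, 333, 35]) cube([65, 25, 1566]);
translate([1300, 333, 35]) cube([65, 25, 1566]);
translate([1423, 333, 35]) cube([65, 25, 1566]);
translate([1546, 333, 35]) cube([65, 25, 1566]);
translate([1669, 333, 35]) cube([65, 25, 1566]);
translate([1792, 333, 35]) cube([65, 25, 1566]);
translate([1915, 333, 35]) cube([65, 25, 1566]);


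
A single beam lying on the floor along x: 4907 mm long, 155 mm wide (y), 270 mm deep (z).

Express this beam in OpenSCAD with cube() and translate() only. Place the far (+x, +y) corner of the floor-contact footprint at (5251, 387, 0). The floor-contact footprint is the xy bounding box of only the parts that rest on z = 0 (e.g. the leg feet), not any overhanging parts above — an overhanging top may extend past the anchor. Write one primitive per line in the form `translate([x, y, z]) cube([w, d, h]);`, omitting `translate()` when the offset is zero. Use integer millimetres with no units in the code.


translate([344, 232, 0]) cube([4907, 155, 270]);


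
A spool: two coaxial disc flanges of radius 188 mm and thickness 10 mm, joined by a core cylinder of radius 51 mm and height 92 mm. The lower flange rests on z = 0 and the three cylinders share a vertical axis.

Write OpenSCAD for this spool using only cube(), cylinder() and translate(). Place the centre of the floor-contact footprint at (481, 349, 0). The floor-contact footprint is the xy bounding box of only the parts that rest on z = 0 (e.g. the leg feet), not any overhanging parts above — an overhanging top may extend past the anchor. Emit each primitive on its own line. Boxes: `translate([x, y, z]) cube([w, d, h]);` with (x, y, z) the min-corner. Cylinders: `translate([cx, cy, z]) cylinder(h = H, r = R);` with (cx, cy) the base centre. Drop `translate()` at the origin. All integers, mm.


translate([481, 349, 0]) cylinder(h = 10, r = 188);
translate([481, 349, 10]) cylinder(h = 92, r = 51);
translate([481, 349, 102]) cylinder(h = 10, r = 188);


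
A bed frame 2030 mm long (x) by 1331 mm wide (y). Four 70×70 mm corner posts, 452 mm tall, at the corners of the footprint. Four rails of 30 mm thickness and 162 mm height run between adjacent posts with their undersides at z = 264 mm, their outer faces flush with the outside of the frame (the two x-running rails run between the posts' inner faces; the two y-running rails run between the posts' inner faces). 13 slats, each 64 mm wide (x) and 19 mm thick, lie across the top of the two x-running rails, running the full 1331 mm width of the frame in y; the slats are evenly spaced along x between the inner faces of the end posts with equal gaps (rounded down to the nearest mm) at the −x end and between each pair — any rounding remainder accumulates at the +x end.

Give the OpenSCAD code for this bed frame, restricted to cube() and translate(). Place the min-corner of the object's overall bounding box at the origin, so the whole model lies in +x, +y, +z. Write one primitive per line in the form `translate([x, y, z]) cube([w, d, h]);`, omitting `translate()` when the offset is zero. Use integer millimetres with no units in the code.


cube([70, 70, 452]);
translate([0, 1261, 0]) cube([70, 70, 452]);
translate([1960, 0, 0]) cube([70, 70, 452]);
translate([1960, 1261, 0]) cube([70, 70, 452]);
translate([70, 0, 264]) cube([1890, 30, 162]);
translate([70, 1301, 264]) cube([1890, 30, 162]);
translate([0, 70, 264]) cube([30, 1191, 162]);
translate([2000, 70, 264]) cube([30, 1191, 162]);
translate([145, 0, 426]) cube([64, 1331, 19]);
translate([284, 0, 426]) cube([64, 1331, 19]);
translate([423, 0, 426]) cube([64, 1331, 19]);
translate([562, 0, 426]) cube([64, 1331, 19]);
translate([701, 0, 426]) cube([64, 1331, 19]);
translate([840, 0, 426]) cube([64, 1331, 19]);
translate([979, 0, 426]) cube([64, 1331, 19]);
translate([1118, 0, 426]) cube([64, 1331, 19]);
translate([1257, 0, 426]) cube([64, 1331, 19]);
translate([1396, 0, 426]) cube([64, 1331, 19]);
translate([1535, 0, 426]) cube([64, 1331, 19]);
translate([1674, 0, 426]) cube([64, 1331, 19]);
translate([1813, 0, 426]) cube([64, 1331, 19]);


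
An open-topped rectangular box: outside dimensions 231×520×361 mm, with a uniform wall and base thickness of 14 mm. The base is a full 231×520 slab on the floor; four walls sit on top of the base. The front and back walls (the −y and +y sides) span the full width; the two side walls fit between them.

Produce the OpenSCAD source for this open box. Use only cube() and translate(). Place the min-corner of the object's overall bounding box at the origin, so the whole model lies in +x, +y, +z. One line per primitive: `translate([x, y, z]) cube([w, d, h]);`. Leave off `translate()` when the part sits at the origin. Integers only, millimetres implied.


cube([231, 520, 14]);
translate([0, 0, 14]) cube([231, 14, 347]);
translate([0, 506, 14]) cube([231, 14, 347]);
translate([0, 14, 14]) cube([14, 492, 347]);
translate([217, 14, 14]) cube([14, 492, 347]);


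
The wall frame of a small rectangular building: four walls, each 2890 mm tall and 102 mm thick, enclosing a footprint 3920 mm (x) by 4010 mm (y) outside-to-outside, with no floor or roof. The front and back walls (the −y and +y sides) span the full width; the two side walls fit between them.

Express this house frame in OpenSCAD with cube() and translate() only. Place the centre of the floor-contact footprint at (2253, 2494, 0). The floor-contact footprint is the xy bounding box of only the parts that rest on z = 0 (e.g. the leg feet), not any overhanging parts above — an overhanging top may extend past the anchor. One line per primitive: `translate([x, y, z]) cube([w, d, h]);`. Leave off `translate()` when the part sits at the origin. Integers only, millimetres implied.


translate([293, 489, 0]) cube([3920, 102, 2890]);
translate([293, 4397, 0]) cube([3920, 102, 2890]);
translate([293, 591, 0]) cube([102, 3806, 2890]);
translate([4111, 591, 0]) cube([102, 3806, 2890]);


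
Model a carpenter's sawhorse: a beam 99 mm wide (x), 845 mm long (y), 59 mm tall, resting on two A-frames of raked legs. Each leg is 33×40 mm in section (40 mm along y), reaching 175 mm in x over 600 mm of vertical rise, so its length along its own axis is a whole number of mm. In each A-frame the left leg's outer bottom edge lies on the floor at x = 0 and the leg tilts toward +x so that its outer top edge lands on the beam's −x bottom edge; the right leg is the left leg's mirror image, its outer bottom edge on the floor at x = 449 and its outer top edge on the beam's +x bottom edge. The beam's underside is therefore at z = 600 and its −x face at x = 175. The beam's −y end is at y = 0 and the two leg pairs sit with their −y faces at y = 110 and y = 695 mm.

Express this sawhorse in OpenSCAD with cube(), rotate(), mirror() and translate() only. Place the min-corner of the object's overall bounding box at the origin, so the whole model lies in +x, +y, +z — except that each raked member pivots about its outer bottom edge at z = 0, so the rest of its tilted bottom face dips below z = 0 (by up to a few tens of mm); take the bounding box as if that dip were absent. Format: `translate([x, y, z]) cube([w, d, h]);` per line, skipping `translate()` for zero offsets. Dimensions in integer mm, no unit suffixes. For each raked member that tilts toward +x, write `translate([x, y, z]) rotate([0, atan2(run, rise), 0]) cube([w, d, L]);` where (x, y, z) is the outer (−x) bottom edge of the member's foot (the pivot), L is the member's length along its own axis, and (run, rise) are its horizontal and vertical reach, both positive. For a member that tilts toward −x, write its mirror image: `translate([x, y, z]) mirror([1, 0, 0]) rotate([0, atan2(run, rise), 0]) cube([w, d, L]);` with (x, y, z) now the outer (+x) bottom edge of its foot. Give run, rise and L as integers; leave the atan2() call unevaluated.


translate([175, 0, 600]) cube([99, 845, 59]);
translate([0, 110, 0]) rotate([0, atan2(175, 600), 0]) cube([33, 40, 625]);
translate([449, 110, 0]) mirror([1, 0, 0]) rotate([0, atan2(175, 600), 0]) cube([33, 40, 625]);
translate([0, 695, 0]) rotate([0, atan2(175, 600), 0]) cube([33, 40, 625]);
translate([449, 695, 0]) mirror([1, 0, 0]) rotate([0, atan2(175, 600), 0]) cube([33, 40, 625]);


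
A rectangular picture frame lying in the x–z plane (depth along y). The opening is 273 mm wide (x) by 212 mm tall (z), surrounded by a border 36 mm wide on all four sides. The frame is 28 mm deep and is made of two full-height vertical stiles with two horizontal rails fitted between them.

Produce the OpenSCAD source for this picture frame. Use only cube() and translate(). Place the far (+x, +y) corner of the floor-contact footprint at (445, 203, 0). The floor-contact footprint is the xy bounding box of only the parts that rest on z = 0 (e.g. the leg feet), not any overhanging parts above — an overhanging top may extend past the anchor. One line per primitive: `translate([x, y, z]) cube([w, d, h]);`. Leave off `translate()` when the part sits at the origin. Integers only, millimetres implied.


translate([100, 175, 0]) cube([36, 28, 284]);
translate([409, 175, 0]) cube([36, 28, 284]);
translate([136, 175, 0]) cube([273, 28, 36]);
translate([136, 175, 248]) cube([273, 28, 36]);


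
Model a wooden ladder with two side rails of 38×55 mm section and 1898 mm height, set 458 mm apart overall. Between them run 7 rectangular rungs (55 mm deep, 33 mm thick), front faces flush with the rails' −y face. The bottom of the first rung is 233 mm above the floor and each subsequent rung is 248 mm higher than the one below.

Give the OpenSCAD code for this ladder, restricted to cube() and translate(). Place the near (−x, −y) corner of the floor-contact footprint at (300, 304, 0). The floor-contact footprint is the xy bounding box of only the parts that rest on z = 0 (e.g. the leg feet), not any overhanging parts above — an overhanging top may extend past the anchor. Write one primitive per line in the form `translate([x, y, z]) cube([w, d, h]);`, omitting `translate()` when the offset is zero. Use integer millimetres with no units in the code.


translate([300, 304, 0]) cube([38, 55, 1898]);
translate([720, 304, 0]) cube([38, 55, 1898]);
translate([338, 304, 233]) cube([382, 55, 33]);
translate([338, 304, 481]) cube([382, 55, 33]);
translate([338, 304, 729]) cube([382, 55, 33]);
translate([338, 304, 977]) cube([382, 55, 33]);
translate([338, 304, 1225]) cube([382, 55, 33]);
translate([338, 304, 1473]) cube([382, 55, 33]);
translate([338, 304, 1721]) cube([382, 55, 33]);


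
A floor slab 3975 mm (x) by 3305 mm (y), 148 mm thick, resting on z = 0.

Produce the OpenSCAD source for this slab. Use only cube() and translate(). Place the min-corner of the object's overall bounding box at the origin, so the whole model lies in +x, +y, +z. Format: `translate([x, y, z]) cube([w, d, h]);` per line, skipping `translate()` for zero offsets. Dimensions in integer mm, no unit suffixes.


cube([3975, 3305, 148]);


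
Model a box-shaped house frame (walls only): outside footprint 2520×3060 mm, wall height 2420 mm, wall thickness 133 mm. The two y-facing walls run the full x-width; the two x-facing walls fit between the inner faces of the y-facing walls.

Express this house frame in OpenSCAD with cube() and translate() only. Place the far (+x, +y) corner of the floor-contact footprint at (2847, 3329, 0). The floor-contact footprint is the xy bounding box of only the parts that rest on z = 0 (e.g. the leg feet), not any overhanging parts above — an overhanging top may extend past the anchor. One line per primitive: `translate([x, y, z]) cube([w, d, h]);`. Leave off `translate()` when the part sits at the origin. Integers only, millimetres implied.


translate([327, 269, 0]) cube([2520, 133, 2420]);
translate([327, 3196, 0]) cube([2520, 133, 2420]);
translate([327, 402, 0]) cube([133, 2794, 2420]);
translate([2714, 402, 0]) cube([133, 2794, 2420]);


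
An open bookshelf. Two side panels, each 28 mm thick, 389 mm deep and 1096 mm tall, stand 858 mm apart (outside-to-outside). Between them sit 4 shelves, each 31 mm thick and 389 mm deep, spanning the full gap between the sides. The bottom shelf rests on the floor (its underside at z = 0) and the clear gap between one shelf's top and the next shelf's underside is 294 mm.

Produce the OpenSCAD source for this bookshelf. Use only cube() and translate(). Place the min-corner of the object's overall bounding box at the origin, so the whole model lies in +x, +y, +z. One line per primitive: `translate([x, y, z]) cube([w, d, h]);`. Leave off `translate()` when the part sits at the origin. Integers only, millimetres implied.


cube([28, 389, 1096]);
translate([830, 0, 0]) cube([28, 389, 1096]);
translate([28, 0, 0]) cube([802, 389, 31]);
translate([28, 0, 325]) cube([802, 389, 31]);
translate([28, 0, 650]) cube([802, 389, 31]);
translate([28, 0, 975]) cube([802, 389, 31]);


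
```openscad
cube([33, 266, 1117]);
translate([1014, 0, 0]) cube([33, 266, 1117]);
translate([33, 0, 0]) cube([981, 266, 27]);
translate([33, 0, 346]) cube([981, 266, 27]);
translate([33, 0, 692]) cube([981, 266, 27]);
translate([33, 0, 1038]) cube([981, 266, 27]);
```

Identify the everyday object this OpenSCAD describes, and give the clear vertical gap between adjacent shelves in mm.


A bookshelf. The clear shelf gap is 319 mm.

Two tall side panels with 4 horizontal boards between them — a bookshelf. The first two shelf undersides are at z = 0 and z = 346; with shelf thickness 27, the clear gap is 346 − 0 − 27 = 319 mm.


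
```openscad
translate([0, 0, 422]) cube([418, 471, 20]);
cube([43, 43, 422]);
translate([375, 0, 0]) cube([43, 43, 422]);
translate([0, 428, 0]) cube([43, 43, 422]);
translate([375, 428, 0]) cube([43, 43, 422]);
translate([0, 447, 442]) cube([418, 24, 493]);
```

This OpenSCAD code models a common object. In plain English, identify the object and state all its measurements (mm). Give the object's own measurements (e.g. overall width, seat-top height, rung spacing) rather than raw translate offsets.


A chair. The seat is a 418×471×20 mm slab with its top at z = 442 mm, on four 43×43 mm corner legs (flush with the seat edges, standing on z = 0). A flat backrest 24 mm thick, 493 mm tall, spans the full seat width and rises from the seat top along its +y edge, rear face flush with the rear of the seat.


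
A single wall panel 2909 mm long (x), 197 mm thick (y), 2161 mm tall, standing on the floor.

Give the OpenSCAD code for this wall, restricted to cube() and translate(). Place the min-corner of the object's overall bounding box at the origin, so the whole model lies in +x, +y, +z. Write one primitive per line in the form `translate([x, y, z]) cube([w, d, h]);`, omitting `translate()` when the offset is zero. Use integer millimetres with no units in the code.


cube([2909, 197, 2161]);


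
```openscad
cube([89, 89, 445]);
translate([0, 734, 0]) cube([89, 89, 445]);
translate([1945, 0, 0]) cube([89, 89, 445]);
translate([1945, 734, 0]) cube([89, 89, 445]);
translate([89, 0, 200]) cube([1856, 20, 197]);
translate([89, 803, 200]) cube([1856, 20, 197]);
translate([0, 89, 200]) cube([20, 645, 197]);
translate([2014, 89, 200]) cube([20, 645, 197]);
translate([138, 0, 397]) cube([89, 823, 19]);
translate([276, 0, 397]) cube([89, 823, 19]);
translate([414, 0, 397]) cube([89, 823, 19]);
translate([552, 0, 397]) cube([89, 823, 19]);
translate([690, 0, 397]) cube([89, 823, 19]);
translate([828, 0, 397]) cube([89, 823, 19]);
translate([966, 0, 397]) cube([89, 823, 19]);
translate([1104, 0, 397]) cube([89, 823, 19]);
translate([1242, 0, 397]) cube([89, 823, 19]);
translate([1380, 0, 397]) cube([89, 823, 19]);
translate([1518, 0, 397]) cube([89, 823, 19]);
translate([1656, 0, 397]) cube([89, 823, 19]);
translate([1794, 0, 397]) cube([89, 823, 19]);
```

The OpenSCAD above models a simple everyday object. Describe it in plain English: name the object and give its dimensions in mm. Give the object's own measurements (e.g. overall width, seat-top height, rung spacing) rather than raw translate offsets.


A bed frame 2034 mm long (x) by 823 mm wide (y). Four 89×89 mm corner posts, 445 mm tall, at the corners of the footprint. Four rails of 20 mm thickness and 197 mm height run between adjacent posts with their undersides at z = 200 mm, their outer faces flush with the outside of the frame (the two x-running rails run between the posts' inner faces; the two y-running rails run between the posts' inner faces). 13 slats, each 89 mm wide (x) and 19 mm thick, lie across the top of the two x-running rails, running the full 823 mm width of the frame in y; along x they sit between the end posts with a 49 mm gap after the −x posts and between neighbouring slats, leaving 62 mm before the +x posts.


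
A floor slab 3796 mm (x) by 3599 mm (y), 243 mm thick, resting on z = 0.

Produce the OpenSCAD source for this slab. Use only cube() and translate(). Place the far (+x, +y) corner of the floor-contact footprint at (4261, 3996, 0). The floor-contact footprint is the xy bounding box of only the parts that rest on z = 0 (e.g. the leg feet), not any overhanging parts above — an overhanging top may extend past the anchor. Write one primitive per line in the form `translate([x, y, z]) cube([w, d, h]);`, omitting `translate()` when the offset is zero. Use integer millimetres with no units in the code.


translate([465, 397, 0]) cube([3796, 3599, 243]);


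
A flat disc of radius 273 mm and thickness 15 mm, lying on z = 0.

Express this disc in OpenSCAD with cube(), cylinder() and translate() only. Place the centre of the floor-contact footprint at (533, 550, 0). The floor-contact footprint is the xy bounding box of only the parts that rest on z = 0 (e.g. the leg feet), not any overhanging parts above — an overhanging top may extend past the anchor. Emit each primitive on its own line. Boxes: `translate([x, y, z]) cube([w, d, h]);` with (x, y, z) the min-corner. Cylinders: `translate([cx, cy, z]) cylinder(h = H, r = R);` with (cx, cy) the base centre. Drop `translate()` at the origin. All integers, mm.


translate([533, 550, 0]) cylinder(h = 15, r = 273);


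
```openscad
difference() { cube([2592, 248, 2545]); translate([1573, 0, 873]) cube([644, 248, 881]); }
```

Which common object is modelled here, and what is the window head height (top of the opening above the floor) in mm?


A wall with a window opening. The window head height is 1754 mm.

A wall with a rectangular opening subtracted — a window. Sill at z = 873, opening 881 mm tall, so the head is at 873 + 881 = 1754 mm.


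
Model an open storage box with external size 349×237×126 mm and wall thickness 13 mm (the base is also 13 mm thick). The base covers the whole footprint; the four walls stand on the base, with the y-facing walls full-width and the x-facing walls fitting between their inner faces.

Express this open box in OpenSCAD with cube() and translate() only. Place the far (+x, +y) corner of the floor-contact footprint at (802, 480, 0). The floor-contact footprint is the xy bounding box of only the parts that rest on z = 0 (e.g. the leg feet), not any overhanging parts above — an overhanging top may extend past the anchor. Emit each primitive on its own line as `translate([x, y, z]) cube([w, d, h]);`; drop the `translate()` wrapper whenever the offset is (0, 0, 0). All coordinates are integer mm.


translate([453, 243, 0]) cube([349, 237, 13]);
translate([453, 243, 13]) cube([349, 13, 113]);
translate([453, 467, 13]) cube([349, 13, 113]);
translate([453, 256, 13]) cube([13, 211, 113]);
translate([789, 256, 13]) cube([13, 211, 113]);


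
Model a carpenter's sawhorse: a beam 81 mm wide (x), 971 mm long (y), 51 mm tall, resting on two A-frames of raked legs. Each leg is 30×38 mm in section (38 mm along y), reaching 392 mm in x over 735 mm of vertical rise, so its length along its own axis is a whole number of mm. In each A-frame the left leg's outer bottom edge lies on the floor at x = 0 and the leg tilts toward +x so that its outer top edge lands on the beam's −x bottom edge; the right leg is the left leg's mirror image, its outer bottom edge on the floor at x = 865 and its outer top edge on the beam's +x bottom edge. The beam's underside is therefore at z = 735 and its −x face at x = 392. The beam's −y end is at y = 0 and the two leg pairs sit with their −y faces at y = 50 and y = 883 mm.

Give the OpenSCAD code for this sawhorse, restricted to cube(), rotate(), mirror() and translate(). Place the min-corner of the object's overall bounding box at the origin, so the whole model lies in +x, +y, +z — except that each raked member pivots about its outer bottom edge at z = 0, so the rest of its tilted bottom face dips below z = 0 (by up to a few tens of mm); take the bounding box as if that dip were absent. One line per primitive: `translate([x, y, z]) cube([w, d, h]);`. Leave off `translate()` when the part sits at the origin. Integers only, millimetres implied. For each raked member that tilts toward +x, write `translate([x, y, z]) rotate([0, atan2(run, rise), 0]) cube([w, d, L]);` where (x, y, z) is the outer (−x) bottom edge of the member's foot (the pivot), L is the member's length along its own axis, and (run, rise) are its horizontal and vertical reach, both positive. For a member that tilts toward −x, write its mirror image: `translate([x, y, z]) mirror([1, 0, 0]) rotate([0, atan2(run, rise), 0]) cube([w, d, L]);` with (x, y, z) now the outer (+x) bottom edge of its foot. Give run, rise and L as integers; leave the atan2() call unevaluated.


// leg length = √(392² + 735²) = 833
// right-leg outer foot x = 2·392 + 81 = 865
// beam min-corner = (392, 0, 735)
translate([392, 0, 735]) cube([81, 971, 51]);
translate([0, 50, 0]) rotate([0, atan2(392, 735), 0]) cube([30, 38, 833]);
translate([865, 50, 0]) mirror([1, 0, 0]) rotate([0, atan2(392, 735), 0]) cube([30, 38, 833]);
translate([0, 883, 0]) rotate([0, atan2(392, 735), 0]) cube([30, 38, 833]);
translate([865, 883, 0]) mirror([1, 0, 0]) rotate([0, atan2(392, 735), 0]) cube([30, 38, 833]);


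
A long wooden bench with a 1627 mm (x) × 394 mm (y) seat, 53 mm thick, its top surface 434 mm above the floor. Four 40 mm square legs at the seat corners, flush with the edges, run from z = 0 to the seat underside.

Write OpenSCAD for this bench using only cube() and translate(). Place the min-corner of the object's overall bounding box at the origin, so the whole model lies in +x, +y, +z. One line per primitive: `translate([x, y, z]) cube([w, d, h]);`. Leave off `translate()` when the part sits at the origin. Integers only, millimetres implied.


translate([0, 0, 381]) cube([1627, 394, 53]);
cube([40, 40, 381]);
translate([0, 354, 0]) cube([40, 40, 381]);
translate([1587, 0, 0]) cube([40, 40, 381]);
translate([1587, 354, 0]) cube([40, 40, 381]);


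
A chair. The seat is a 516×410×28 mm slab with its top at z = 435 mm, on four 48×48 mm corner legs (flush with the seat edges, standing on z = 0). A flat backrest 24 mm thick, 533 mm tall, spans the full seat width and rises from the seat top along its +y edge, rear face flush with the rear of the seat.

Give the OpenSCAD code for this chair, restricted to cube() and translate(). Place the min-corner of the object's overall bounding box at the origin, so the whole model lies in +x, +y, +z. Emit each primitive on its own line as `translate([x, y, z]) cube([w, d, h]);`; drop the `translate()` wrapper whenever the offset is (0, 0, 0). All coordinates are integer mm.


translate([0, 0, 407]) cube([516, 410, 28]);
cube([48, 48, 407]);
translate([468, 0, 0]) cube([48, 48, 407]);
translate([0, 362, 0]) cube([48, 48, 407]);
translate([468, 362, 0]) cube([48, 48, 407]);
translate([0, 386, 435]) cube([516, 24, 533]);


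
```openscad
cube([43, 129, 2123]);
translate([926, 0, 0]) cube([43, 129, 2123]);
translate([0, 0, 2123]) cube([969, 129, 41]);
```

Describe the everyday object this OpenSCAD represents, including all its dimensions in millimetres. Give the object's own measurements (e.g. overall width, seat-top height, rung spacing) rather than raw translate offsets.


A door frame. The clear opening is 883 mm wide and 2123 mm high. Two 43 mm wide jambs, 129 mm deep, stand either side of the opening from the floor to the top of the opening. A 41 mm thick head sits across the top of both jambs, spanning the full outside width of the frame.


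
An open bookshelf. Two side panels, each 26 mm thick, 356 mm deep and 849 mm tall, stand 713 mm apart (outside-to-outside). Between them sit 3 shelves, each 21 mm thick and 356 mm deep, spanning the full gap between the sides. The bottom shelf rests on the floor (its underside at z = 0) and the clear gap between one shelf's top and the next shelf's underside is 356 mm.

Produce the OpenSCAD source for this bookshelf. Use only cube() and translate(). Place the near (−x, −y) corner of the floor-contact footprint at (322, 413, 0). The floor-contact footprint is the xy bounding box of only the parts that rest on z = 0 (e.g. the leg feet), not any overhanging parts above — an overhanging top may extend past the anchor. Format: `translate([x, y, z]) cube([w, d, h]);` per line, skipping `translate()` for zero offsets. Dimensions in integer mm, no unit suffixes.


translate([322, 413, 0]) cube([26, 356, 849]);
translate([1009, 413, 0]) cube([26, 356, 849]);
translate([348, 413, 0]) cube([661, 356, 21]);
translate([348, 413, 377]) cube([661, 356, 21]);
translate([348, 413, 754]) cube([661, 356, 21]);


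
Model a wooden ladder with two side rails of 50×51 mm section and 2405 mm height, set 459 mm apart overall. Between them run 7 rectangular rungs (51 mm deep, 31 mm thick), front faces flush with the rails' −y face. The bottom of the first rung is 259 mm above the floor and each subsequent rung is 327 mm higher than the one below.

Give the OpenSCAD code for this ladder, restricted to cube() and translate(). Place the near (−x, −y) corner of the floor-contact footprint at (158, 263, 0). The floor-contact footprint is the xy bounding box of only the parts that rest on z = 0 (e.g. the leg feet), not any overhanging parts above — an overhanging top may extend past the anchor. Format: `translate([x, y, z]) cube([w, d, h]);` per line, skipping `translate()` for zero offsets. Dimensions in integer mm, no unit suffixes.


// rung span = 459 - 2*50 = 359
// rung[k] z = 259 + k*327
translate([158, 263, 0]) cube([50, 51, 2405]);
translate([567, 263, 0]) cube([50, 51, 2405]);
translate([208, 263, 259]) cube([359, 51, 31]);
translate([208, 263, 586]) cube([359, 51, 31]);
translate([208, 263, 913]) cube([359, 51, 31]);
translate([208, 263, 1240]) cube([359, 51, 31]);
translate([208, 263, 1567]) cube([359, 51, 31]);
translate([208, 263, 1894]) cube([359, 51, 31]);
translate([208, 263, 2221]) cube([359, 51, 31]);


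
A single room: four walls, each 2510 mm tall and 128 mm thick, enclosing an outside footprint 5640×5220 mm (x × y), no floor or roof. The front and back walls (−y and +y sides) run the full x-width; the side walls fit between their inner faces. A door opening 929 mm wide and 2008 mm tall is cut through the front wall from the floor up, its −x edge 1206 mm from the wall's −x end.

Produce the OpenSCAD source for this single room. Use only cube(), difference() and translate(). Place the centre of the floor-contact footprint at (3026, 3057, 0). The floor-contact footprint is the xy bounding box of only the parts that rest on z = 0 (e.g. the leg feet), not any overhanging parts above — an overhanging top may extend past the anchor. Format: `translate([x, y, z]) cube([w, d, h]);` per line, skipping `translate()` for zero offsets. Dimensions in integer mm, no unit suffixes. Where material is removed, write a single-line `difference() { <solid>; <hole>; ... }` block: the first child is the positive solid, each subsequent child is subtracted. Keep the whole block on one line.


difference() { translate([206, 447, 0]) cube([5640, 128, 2510]); translate([1412, 447, 0]) cube([929, 128, 2008]); }
translate([206, 5539, 0]) cube([5640, 128, 2510]);
translate([206, 575, 0]) cube([128, 4964, 2510]);
translate([5718, 575, 0]) cube([128, 4964, 2510]);


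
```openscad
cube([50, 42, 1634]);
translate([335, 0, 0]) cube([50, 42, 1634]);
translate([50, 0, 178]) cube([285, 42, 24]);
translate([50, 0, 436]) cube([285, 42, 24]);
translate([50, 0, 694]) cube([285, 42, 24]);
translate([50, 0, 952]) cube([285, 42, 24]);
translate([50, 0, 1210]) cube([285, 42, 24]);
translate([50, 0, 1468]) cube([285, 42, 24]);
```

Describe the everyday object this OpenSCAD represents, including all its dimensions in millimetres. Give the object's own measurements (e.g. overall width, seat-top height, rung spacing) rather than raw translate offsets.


A straight ladder. Two 50×42 mm vertical rails, 1634 mm tall, stand 385 mm apart (outside-to-outside) with their front faces coplanar on the −y side. 6 rungs, each 42 mm deep and 24 mm tall, span between the inner faces of the rails, front faces flush with the rails. The lowest rung's underside is at z = 178 mm and rungs are spaced 258 mm apart (underside to underside).


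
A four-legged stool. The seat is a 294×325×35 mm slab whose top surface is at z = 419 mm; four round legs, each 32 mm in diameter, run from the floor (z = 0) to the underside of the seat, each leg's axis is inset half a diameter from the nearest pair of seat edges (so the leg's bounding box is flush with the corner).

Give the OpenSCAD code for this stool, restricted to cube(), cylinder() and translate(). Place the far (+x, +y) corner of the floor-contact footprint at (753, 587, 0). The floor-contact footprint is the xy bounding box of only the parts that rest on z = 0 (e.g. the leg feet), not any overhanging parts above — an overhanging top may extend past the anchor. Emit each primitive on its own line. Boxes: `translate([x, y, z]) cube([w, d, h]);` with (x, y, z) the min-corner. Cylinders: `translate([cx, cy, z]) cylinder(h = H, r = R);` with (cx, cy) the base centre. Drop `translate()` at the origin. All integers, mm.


// leg_h = 419 - 35 = 384
translate([459, 262, 384]) cube([294, 325, 35]);
translate([475, 278, 0]) cylinder(h = 384, r = 16);
translate([737, 278, 0]) cylinder(h = 384, r = 16);
translate([475, 571, 0]) cylinder(h = 384, r = 16);
translate([737, 571, 0]) cylinder(h = 384, r = 16);


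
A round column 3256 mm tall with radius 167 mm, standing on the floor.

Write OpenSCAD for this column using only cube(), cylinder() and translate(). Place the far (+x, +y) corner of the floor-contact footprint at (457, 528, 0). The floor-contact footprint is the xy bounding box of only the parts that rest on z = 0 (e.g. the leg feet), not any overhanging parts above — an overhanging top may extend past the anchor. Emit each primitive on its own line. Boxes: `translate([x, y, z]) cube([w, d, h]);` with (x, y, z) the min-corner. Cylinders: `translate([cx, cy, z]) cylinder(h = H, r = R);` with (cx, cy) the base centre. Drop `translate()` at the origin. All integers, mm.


translate([290, 361, 0]) cylinder(h = 3256, r = 167);


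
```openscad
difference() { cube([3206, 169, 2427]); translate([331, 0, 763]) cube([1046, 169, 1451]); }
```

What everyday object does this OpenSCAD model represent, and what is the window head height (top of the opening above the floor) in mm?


A wall with a window opening. The window head height is 2214 mm.

A wall with a rectangular opening subtracted — a window. Sill at z = 763, opening 1451 mm tall, so the head is at 763 + 1451 = 2214 mm.


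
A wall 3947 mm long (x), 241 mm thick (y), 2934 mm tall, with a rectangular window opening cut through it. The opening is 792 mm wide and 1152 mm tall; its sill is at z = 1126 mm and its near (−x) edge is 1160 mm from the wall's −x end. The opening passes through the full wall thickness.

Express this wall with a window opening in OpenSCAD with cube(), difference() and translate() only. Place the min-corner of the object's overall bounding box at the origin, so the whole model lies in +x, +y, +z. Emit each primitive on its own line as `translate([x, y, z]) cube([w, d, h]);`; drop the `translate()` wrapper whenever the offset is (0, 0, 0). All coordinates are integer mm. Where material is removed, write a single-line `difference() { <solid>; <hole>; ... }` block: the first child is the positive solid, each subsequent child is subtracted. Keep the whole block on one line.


difference() { cube([3947, 241, 2934]); translate([1160, 0, 1126]) cube([792, 241, 1152]); }
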